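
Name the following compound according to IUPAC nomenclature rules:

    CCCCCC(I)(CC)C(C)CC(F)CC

The longest carbon chain is 11 atoms: the parent is undecane.
Choose the numbering such that the substituent locant set {3,5,6,6} is lower than {6,6,7,9} at the first point of difference.
This places an ethyl group at C-6; a fluoro group at C-3; an iodo group at C-6; a methyl group at C-5.
Substituent prefixes are cited in alphabetical order (multiplying prefixes like di-/tri- are ignored for ordering).
Assembling the pieces gives 6-ethyl-3-fluoro-6-iodo-5-methylundecane.

6-ethyl-3-fluoro-6-iodo-5-methylundecane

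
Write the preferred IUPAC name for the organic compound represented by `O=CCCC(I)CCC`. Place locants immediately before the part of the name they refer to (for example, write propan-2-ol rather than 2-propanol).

The longest carbon chain that includes the –CHO group has 7 carbons, so the parent hydride is heptane.
An aldehyde (terminal –CHO) is the principal characteristic group, giving the suffix -al.
Number the chain so that the aldehyde carbon is C-1 by definition.
That gives an iodo group at C-4.
Assembling the pieces gives 4-iodoheptanal.

4-iodoheptanal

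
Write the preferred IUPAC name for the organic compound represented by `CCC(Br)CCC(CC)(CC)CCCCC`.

3-bromo-6,6-diethylundecane

The longest continuous carbon chain has 11 atoms, so the parent hydride is undecane.
Number the chain so that the substituent locant set {3,6,6} is lower than {6,6,9} at the first point of difference.
This places a bromo group at C-3; two ethyl groups at C-6.
Prefixes are listed alphabetically: bromo, ethyl.
Putting it together: 3-bromo-6,6-diethylundecane.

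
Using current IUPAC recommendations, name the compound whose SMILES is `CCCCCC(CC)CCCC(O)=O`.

Counting along the main chain through the –COOH group gives 10 carbons: the parent is decane.
The principal characteristic group is a carboxylic acid (terminal –COOH), named with the suffix -oic acid.
Choose the numbering such that the carboxylic acid carbon is C-1 by definition.
This places an ethyl group at C-5.
Putting it together: 5-ethyldecanoic acid.

5-ethyldecanoic acid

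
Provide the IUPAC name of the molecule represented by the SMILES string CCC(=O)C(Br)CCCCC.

The longest carbon chain that includes the carbonyl has 9 carbons, so the parent hydride is nonane.
A ketone (C=O on an internal carbon) is the principal characteristic group, giving the suffix -one.
Choose the numbering such that numbering from this end puts the carbonyl group at C-3 rather than C-7.
This places the carbonyl at C-3; a bromo group at C-4.
Assembling the pieces gives 4-bromononan-3-one.

4-bromononan-3-one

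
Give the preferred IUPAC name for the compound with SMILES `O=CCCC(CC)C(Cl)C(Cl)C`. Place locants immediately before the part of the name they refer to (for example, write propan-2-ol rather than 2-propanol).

Counting along the main chain through the –CHO group gives 7 carbons: the parent is heptane.
The highest-priority functional group is an aldehyde (terminal –CHO), so the name ends in -al.
Choose the numbering such that the aldehyde carbon is C-1 by definition.
This places chloro groups at C-5 and C-6; an ethyl group at C-4.
Substituent prefixes are cited in alphabetical order (multiplying prefixes like di-/tri- are ignored for ordering).
Assembling the pieces gives 5,6-dichloro-4-ethylheptanal.

5,6-dichloro-4-ethylheptanal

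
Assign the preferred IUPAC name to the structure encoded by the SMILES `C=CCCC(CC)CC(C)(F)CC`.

The longest chain bearing the multiple bond is 9 carbons long (nonane).
There is one C=C double bond, indicated by the ending -ene.
Choose the numbering such that numbering from this end puts the double bond at C-1 rather than C-8.
With this numbering: the double bond between C-1 and C-2; an ethyl group at C-5; a fluoro group at C-7; a methyl group at C-7.
Substituent prefixes are cited in alphabetical order (multiplying prefixes like di-/tri- are ignored for ordering).
Assembling the pieces gives 5-ethyl-7-fluoro-7-methylnon-1-ene.

5-ethyl-7-fluoro-7-methylnon-1-ene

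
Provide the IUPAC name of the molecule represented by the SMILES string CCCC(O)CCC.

The longest carbon chain that includes the –OH group has 7 carbons, so the parent hydride is heptane.
The highest-priority functional group is an alcohol (–OH), so the name ends in -ol.
Both numbering directions give the same locant set; either may be used.
That gives the hydroxyl at C-4.
Putting it together: heptan-4-ol.

heptan-4-ol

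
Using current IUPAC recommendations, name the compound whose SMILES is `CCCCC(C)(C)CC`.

The longest continuous carbon chain has 7 atoms, so the parent hydride is heptane.
Choose the numbering such that the substituent locant set {3,3} is lower than {5,5} at the first point of difference.
This places two methyl groups at C-3.
The name is 3,3-dimethylheptane.

3,3-dimethylheptane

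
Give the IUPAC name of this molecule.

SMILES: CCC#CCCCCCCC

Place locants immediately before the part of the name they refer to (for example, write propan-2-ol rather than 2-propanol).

The longest carbon chain that includes the multiple bond has 11 carbons, so the parent hydride is undecane.
There is one C≡C triple bond, indicated by the ending -yne.
Choose the numbering such that numbering from this end puts the triple bond at C-3 rather than C-8.
This places the triple bond between C-3 and C-4.
Assembling the pieces gives undec-3-yne.

undec-3-yne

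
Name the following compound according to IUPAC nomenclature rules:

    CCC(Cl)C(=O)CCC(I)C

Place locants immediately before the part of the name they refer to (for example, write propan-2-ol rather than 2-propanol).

The longest carbon chain that includes the carbonyl has 8 carbons, so the parent hydride is octane.
The highest-priority functional group is a ketone (C=O on an internal carbon), so the name ends in -one.
The numbering direction is chosen so that numbering from this end puts the carbonyl group at C-4 rather than C-5.
This places the carbonyl at C-4; a chloro group at C-3; an iodo group at C-7.
The substituents are ordered alphabetically, ignoring any di-/tri- multipliers.
Assembling the pieces gives 3-chloro-7-iodooctan-4-one.

3-chloro-7-iodooctan-4-one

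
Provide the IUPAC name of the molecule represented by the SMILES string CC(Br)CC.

2-bromobutane

The parent chain contains 4 carbons (butane).
Choose the numbering such that the substituent locant set {2} is lower than {3} at the first point of difference.
With this numbering: a bromo group at C-2.
The name is 2-bromobutane.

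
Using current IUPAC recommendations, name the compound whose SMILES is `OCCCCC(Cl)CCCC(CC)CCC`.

The longest carbon chain that includes the –OH group has 12 carbons, so the parent hydride is dodecane.
The highest-priority functional group is an alcohol (–OH), so the name ends in -ol.
Choose the numbering such that numbering from this end puts the hydroxyl group at C-1 rather than C-12.
That gives the hydroxyl at C-1; a chloro group at C-5; an ethyl group at C-9.
Substituent prefixes are cited in alphabetical order (multiplying prefixes like di-/tri- are ignored for ordering).
The name is 5-chloro-9-ethyldodecan-1-ol.

5-chloro-9-ethyldodecan-1-ol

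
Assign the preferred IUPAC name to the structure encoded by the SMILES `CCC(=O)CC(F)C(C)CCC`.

The longest chain bearing the carbonyl is 9 carbons long (nonane).
The highest-priority functional group is a ketone (C=O on an internal carbon), so the name ends in -one.
Number the chain so that numbering from this end puts the carbonyl group at C-3 rather than C-7.
That gives the carbonyl at C-3; a fluoro group at C-5; a methyl group at C-6.
Substituent prefixes are cited in alphabetical order (multiplying prefixes like di-/tri- are ignored for ordering).
The name is 5-fluoro-6-methylnonan-3-one.

5-fluoro-6-methylnonan-3-one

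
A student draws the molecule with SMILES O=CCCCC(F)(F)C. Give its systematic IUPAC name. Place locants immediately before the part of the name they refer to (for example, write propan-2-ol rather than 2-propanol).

Counting along the main chain through the –CHO group gives 6 carbons: the parent is hexane.
An aldehyde (terminal –CHO) is the principal characteristic group, giving the suffix -al.
The numbering direction is chosen so that the aldehyde carbon is C-1 by definition.
With this numbering: two fluoro groups at C-5.
Putting it together: 5,5-difluorohexanal.

5,5-difluorohexanal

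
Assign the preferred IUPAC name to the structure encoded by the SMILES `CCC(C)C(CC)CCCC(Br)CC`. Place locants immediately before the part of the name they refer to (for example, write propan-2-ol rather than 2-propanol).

The parent chain contains 10 carbons (decane).
Number the chain so that the substituent locant set {3,4,8} is lower than {3,7,8} at the first point of difference.
That gives a bromo group at C-8; an ethyl group at C-4; a methyl group at C-3.
Substituent prefixes are cited in alphabetical order (multiplying prefixes like di-/tri- are ignored for ordering).
Putting it together: 8-bromo-4-ethyl-3-methyldecane.

8-bromo-4-ethyl-3-methyldecane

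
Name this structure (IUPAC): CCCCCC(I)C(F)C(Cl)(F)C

2-chloro-2,3-difluoro-4-iodononane

The parent chain contains 9 carbons (nonane).
The numbering direction is chosen so that the substituent locant set {2,2,3,4} is lower than {6,7,8,8} at the first point of difference.
That gives a chloro group at C-2; fluoro groups at C-2 and C-3; an iodo group at C-4.
Prefixes are listed alphabetically: chloro, fluoro, iodo.
Assembling the pieces gives 2-chloro-2,3-difluoro-4-iodononane.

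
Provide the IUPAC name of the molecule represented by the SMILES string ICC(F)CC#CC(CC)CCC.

Counting along the main chain through the multiple bond gives 9 carbons: the parent is nonane.
The chain contains a C≡C triple bond, so the unsaturation ending is -yne.
The numbering direction is chosen so that numbering from this end puts the triple bond at C-4 rather than C-5.
That gives the triple bond between C-4 and C-5; an ethyl group at C-6; a fluoro group at C-2; an iodo group at C-1.
Prefixes are listed alphabetically: ethyl, fluoro, iodo.
The name is 6-ethyl-2-fluoro-1-iodonon-4-yne.

6-ethyl-2-fluoro-1-iodonon-4-yne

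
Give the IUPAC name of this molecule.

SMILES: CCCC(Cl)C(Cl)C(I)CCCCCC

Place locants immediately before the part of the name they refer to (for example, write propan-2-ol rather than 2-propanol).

4,5-dichloro-6-iodododecane

The parent chain contains 12 carbons (dodecane).
The numbering direction is chosen so that the substituent locant set {4,5,6} is lower than {7,8,9} at the first point of difference.
That gives chloro groups at C-4 and C-5; an iodo group at C-6.
Prefixes are listed alphabetically: chloro, iodo.
Putting it together: 4,5-dichloro-6-iodododecane.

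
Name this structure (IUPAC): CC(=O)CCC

The longest chain bearing the carbonyl is 5 carbons long (pentane).
A ketone (C=O on an internal carbon) is the principal characteristic group, giving the suffix -one.
Number the chain so that numbering from this end puts the carbonyl group at C-2 rather than C-4.
That gives the carbonyl at C-2.
Putting it together: pentan-2-one.

pentan-2-one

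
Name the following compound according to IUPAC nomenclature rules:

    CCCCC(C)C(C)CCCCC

The longest continuous carbon chain has 11 atoms, so the parent hydride is undecane.
Choose the numbering such that the substituent locant set {5,6} is lower than {6,7} at the first point of difference.
That gives methyl groups at C-5 and C-6.
The name is 5,6-dimethylundecane.

5,6-dimethylundecane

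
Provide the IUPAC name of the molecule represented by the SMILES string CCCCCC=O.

The longest carbon chain that includes the –CHO group has 6 carbons, so the parent hydride is hexane.
An aldehyde (terminal –CHO) is the principal characteristic group, giving the suffix -al.
Number the chain so that the aldehyde carbon is C-1 by definition.
The name is hexanal.

hexanal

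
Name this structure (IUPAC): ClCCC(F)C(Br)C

4-bromo-1-chloro-3-fluoropentane

The longest carbon chain is 5 atoms: the parent is pentane.
Choose the numbering such that the substituent locant set {1,3,4} is lower than {2,3,5} at the first point of difference.
That gives a bromo group at C-4; a chloro group at C-1; a fluoro group at C-3.
Substituent prefixes are cited in alphabetical order (multiplying prefixes like di-/tri- are ignored for ordering).
Assembling the pieces gives 4-bromo-1-chloro-3-fluoropentane.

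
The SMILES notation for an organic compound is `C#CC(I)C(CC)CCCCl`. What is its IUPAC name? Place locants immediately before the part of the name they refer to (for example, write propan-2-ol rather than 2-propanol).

The longest carbon chain that includes the multiple bond has 7 carbons, so the parent hydride is heptane.
A C≡C triple bond in the chain gives the infix -yne-.
The numbering direction is chosen so that numbering from this end puts the triple bond at C-1 rather than C-6.
That gives the triple bond between C-1 and C-2; a chloro group at C-7; an ethyl group at C-4; an iodo group at C-3.
Substituent prefixes are cited in alphabetical order (multiplying prefixes like di-/tri- are ignored for ordering).
Assembling the pieces gives 7-chloro-4-ethyl-3-iodohept-1-yne.

7-chloro-4-ethyl-3-iodohept-1-yne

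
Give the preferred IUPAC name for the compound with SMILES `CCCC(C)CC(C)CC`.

The longest carbon chain is 8 atoms: the parent is octane.
The numbering direction is chosen so that the substituent locant set {3,5} is lower than {4,6} at the first point of difference.
That gives methyl groups at C-3 and C-5.
The name is 3,5-dimethyloctane.

3,5-dimethyloctane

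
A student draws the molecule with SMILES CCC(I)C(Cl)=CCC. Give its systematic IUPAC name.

The longest chain bearing the multiple bond is 7 carbons long (heptane).
There is one C=C double bond, indicated by the ending -ene.
Number the chain so that numbering from this end puts the double bond at C-3 rather than C-4.
That gives the double bond between C-3 and C-4; a chloro group at C-4; an iodo group at C-5.
The substituents are ordered alphabetically, ignoring any di-/tri- multipliers.
Putting it together: 4-chloro-5-iodohept-3-ene.

4-chloro-5-iodohept-3-ene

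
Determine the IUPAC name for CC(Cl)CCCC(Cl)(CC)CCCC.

The longest continuous carbon chain has 10 atoms, so the parent hydride is decane.
Number the chain so that the substituent locant set {2,6,6} is lower than {5,5,9} at the first point of difference.
This places chloro groups at C-2 and C-6; an ethyl group at C-6.
The substituents are ordered alphabetically, ignoring any di-/tri- multipliers.
Putting it together: 2,6-dichloro-6-ethyldecane.

2,6-dichloro-6-ethyldecane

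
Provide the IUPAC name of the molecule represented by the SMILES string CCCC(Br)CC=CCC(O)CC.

8-bromoundec-5-en-3-ol

Counting along the main chain through the –OH group and the multiple bond gives 11 carbons: the parent is undecane.
The principal characteristic group is an alcohol (–OH), named with the suffix -ol.
The chain contains a C=C double bond, so the unsaturation ending is -ene.
The numbering direction is chosen so that numbering from this end puts the hydroxyl group at C-3 rather than C-9.
With this numbering: the hydroxyl at C-3; the double bond between C-5 and C-6; a bromo group at C-8.
Putting it together: 8-bromoundec-5-en-3-ol.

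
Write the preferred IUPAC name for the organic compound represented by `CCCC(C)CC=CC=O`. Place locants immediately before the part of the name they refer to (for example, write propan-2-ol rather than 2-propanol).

5-methyloct-2-enal

The longest carbon chain that includes the –CHO group and the multiple bond has 8 carbons, so the parent hydride is octane.
An aldehyde (terminal –CHO) is the principal characteristic group, giving the suffix -al.
A C=C double bond in the chain gives the infix -ene-.
The numbering direction is chosen so that the aldehyde carbon is C-1 by definition.
That gives the double bond between C-2 and C-3; a methyl group at C-5.
The name is 5-methyloct-2-enal.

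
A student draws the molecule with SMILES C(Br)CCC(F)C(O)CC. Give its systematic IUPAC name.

7-bromo-4-fluoroheptan-3-ol

Counting along the main chain through the –OH group gives 7 carbons: the parent is heptane.
The highest-priority functional group is an alcohol (–OH), so the name ends in -ol.
Choose the numbering such that numbering from this end puts the hydroxyl group at C-3 rather than C-5.
This places the hydroxyl at C-3; a bromo group at C-7; a fluoro group at C-4.
Prefixes are listed alphabetically: bromo, fluoro.
Assembling the pieces gives 7-bromo-4-fluoroheptan-3-ol.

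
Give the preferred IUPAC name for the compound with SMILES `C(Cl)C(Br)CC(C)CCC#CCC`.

9-bromo-10-chloro-7-methyldec-3-yne

The longest chain bearing the multiple bond is 10 carbons long (decane).
A C≡C triple bond in the chain gives the infix -yne-.
The numbering direction is chosen so that numbering from this end puts the triple bond at C-3 rather than C-7.
That gives the triple bond between C-3 and C-4; a bromo group at C-9; a chloro group at C-10; a methyl group at C-7.
Prefixes are listed alphabetically: bromo, chloro, methyl.
The name is 9-bromo-10-chloro-7-methyldec-3-yne.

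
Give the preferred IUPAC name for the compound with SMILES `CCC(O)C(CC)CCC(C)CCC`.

4-ethyl-7-methyldecan-3-ol

The longest carbon chain that includes the –OH group has 10 carbons, so the parent hydride is decane.
The highest-priority functional group is an alcohol (–OH), so the name ends in -ol.
Choose the numbering such that numbering from this end puts the hydroxyl group at C-3 rather than C-8.
That gives the hydroxyl at C-3; an ethyl group at C-4; a methyl group at C-7.
Substituent prefixes are cited in alphabetical order (multiplying prefixes like di-/tri- are ignored for ordering).
The name is 4-ethyl-7-methyldecan-3-ol.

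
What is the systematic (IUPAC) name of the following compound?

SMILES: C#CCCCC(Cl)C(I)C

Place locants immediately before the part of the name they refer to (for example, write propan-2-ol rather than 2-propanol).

Counting along the main chain through the multiple bond gives 8 carbons: the parent is octane.
A C≡C triple bond in the chain gives the infix -yne-.
Choose the numbering such that numbering from this end puts the triple bond at C-1 rather than C-7.
With this numbering: the triple bond between C-1 and C-2; a chloro group at C-6; an iodo group at C-7.
Prefixes are listed alphabetically: chloro, iodo.
Putting it together: 6-chloro-7-iodooct-1-yne.

6-chloro-7-iodooct-1-yne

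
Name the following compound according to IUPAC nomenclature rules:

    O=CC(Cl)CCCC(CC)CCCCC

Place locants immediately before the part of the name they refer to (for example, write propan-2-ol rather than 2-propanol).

2-chloro-6-ethylundecanal

The longest carbon chain that includes the –CHO group has 11 carbons, so the parent hydride is undecane.
The principal characteristic group is an aldehyde (terminal –CHO), named with the suffix -al.
The numbering direction is chosen so that the aldehyde carbon is C-1 by definition.
That gives a chloro group at C-2; an ethyl group at C-6.
Substituent prefixes are cited in alphabetical order (multiplying prefixes like di-/tri- are ignored for ordering).
The name is 2-chloro-6-ethylundecanal.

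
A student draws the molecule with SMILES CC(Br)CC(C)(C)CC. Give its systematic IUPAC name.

The longest continuous carbon chain has 6 atoms, so the parent hydride is hexane.
The numbering direction is chosen so that the substituent locant set {2,4,4} is lower than {3,3,5} at the first point of difference.
That gives a bromo group at C-2; two methyl groups at C-4.
The substituents are ordered alphabetically, ignoring any di-/tri- multipliers.
The name is 2-bromo-4,4-dimethylhexane.

2-bromo-4,4-dimethylhexane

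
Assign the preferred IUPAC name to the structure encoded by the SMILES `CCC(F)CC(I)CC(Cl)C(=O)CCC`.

The longest chain bearing the carbonyl is 11 carbons long (undecane).
A ketone (C=O on an internal carbon) is the principal characteristic group, giving the suffix -one.
Choose the numbering such that numbering from this end puts the carbonyl group at C-4 rather than C-8.
With this numbering: the carbonyl at C-4; a chloro group at C-5; a fluoro group at C-9; an iodo group at C-7.
Prefixes are listed alphabetically: chloro, fluoro, iodo.
The name is 5-chloro-9-fluoro-7-iodoundecan-4-one.

5-chloro-9-fluoro-7-iodoundecan-4-one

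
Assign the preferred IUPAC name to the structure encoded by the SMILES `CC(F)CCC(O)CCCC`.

The longest chain bearing the –OH group is 9 carbons long (nonane).
The highest-priority functional group is an alcohol (–OH), so the name ends in -ol.
The numbering direction is chosen so that the substituent locant set {2} is lower than {8} at the first point of difference.
With this numbering: the hydroxyl at C-5; a fluoro group at C-2.
Putting it together: 2-fluorononan-5-ol.

2-fluorononan-5-ol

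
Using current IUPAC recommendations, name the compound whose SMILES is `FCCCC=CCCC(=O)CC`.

The longest carbon chain that includes the carbonyl and the multiple bond has 10 carbons, so the parent hydride is decane.
A ketone (C=O on an internal carbon) is the principal characteristic group, giving the suffix -one.
There is one C=C double bond, indicated by the ending -ene.
Number the chain so that numbering from this end puts the carbonyl group at C-3 rather than C-8.
This places the carbonyl at C-3; the double bond between C-6 and C-7; a fluoro group at C-10.
Putting it together: 10-fluorodec-6-en-3-one.

10-fluorodec-6-en-3-one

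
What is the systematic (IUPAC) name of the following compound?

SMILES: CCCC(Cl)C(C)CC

The parent chain contains 7 carbons (heptane).
Number the chain so that the substituent locant set {3,4} is lower than {4,5} at the first point of difference.
With this numbering: a chloro group at C-4; a methyl group at C-3.
Prefixes are listed alphabetically: chloro, methyl.
Assembling the pieces gives 4-chloro-3-methylheptane.

4-chloro-3-methylheptane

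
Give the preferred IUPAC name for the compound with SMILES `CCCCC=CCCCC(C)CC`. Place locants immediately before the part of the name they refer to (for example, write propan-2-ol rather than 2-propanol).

10-methyldodec-5-ene

The longest chain bearing the multiple bond is 12 carbons long (dodecane).
There is one C=C double bond, indicated by the ending -ene.
The numbering direction is chosen so that numbering from this end puts the double bond at C-5 rather than C-7.
That gives the double bond between C-5 and C-6; a methyl group at C-10.
Putting it together: 10-methyldodec-5-ene.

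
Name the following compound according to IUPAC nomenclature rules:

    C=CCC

but-1-ene

The longest carbon chain that includes the multiple bond has 4 carbons, so the parent hydride is butane.
The chain contains a C=C double bond, so the unsaturation ending is -ene.
Number the chain so that numbering from this end puts the double bond at C-1 rather than C-3.
That gives the double bond between C-1 and C-2.
The name is but-1-ene.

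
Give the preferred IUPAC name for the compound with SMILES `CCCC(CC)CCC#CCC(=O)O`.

The longest chain bearing the –COOH group and the multiple bond is 10 carbons long (decane).
A carboxylic acid (terminal –COOH) is the principal characteristic group, giving the suffix -oic acid.
The chain contains a C≡C triple bond, so the unsaturation ending is -yne.
Choose the numbering such that the carboxylic acid carbon is C-1 by definition.
That gives the triple bond between C-3 and C-4; an ethyl group at C-7.
Assembling the pieces gives 7-ethyldec-3-ynoic acid.

7-ethyldec-3-ynoic acid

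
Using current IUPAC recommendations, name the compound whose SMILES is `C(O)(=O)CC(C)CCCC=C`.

3-methyloct-7-enoic acid

The longest chain bearing the –COOH group and the multiple bond is 8 carbons long (octane).
The highest-priority functional group is a carboxylic acid (terminal –COOH), so the name ends in -oic acid.
There is one C=C double bond, indicated by the ending -ene.
Number the chain so that the carboxylic acid carbon is C-1 by definition.
That gives the double bond between C-7 and C-8; a methyl group at C-3.
Putting it together: 3-methyloct-7-enoic acid.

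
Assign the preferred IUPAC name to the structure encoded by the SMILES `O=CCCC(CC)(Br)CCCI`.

4-bromo-4-ethyl-7-iodoheptanal

Counting along the main chain through the –CHO group gives 7 carbons: the parent is heptane.
The highest-priority functional group is an aldehyde (terminal –CHO), so the name ends in -al.
Choose the numbering such that the aldehyde carbon is C-1 by definition.
That gives a bromo group at C-4; an ethyl group at C-4; an iodo group at C-7.
Prefixes are listed alphabetically: bromo, ethyl, iodo.
Putting it together: 4-bromo-4-ethyl-7-iodoheptanal.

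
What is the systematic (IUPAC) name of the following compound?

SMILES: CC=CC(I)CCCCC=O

6-iodonon-7-enal

Counting along the main chain through the –CHO group and the multiple bond gives 9 carbons: the parent is nonane.
An aldehyde (terminal –CHO) is the principal characteristic group, giving the suffix -al.
A C=C double bond in the chain gives the infix -ene-.
The numbering direction is chosen so that the aldehyde carbon is C-1 by definition.
With this numbering: the double bond between C-7 and C-8; an iodo group at C-6.
The name is 6-iodonon-7-enal.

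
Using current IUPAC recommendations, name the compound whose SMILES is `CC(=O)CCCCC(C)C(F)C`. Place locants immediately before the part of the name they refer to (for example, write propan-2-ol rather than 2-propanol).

8-fluoro-7-methylnonan-2-one

The longest carbon chain that includes the carbonyl has 9 carbons, so the parent hydride is nonane.
The principal characteristic group is a ketone (C=O on an internal carbon), named with the suffix -one.
The numbering direction is chosen so that numbering from this end puts the carbonyl group at C-2 rather than C-8.
This places the carbonyl at C-2; a fluoro group at C-8; a methyl group at C-7.
Prefixes are listed alphabetically: fluoro, methyl.
Putting it together: 8-fluoro-7-methylnonan-2-one.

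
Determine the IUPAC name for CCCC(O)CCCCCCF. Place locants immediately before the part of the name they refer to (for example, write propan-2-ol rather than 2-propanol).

10-fluorodecan-4-ol

The longest chain bearing the –OH group is 10 carbons long (decane).
The principal characteristic group is an alcohol (–OH), named with the suffix -ol.
The numbering direction is chosen so that numbering from this end puts the hydroxyl group at C-4 rather than C-7.
That gives the hydroxyl at C-4; a fluoro group at C-10.
The name is 10-fluorodecan-4-ol.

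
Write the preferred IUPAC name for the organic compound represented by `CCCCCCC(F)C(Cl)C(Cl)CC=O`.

3,4-dichloro-5-fluoroundecanal

The longest chain bearing the –CHO group is 11 carbons long (undecane).
The principal characteristic group is an aldehyde (terminal –CHO), named with the suffix -al.
Number the chain so that the aldehyde carbon is C-1 by definition.
That gives chloro groups at C-3 and C-4; a fluoro group at C-5.
Substituent prefixes are cited in alphabetical order (multiplying prefixes like di-/tri- are ignored for ordering).
The name is 3,4-dichloro-5-fluoroundecanal.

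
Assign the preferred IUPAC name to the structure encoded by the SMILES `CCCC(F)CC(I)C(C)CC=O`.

6-fluoro-4-iodo-3-methylnonanal

The longest carbon chain that includes the –CHO group has 9 carbons, so the parent hydride is nonane.
The highest-priority functional group is an aldehyde (terminal –CHO), so the name ends in -al.
Number the chain so that the aldehyde carbon is C-1 by definition.
This places a fluoro group at C-6; an iodo group at C-4; a methyl group at C-3.
Substituent prefixes are cited in alphabetical order (multiplying prefixes like di-/tri- are ignored for ordering).
Putting it together: 6-fluoro-4-iodo-3-methylnonanal.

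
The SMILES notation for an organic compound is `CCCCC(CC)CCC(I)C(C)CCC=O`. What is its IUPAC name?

8-ethyl-5-iodo-4-methyldodecanal

Counting along the main chain through the –CHO group gives 12 carbons: the parent is dodecane.
An aldehyde (terminal –CHO) is the principal characteristic group, giving the suffix -al.
The numbering direction is chosen so that the aldehyde carbon is C-1 by definition.
With this numbering: an ethyl group at C-8; an iodo group at C-5; a methyl group at C-4.
Prefixes are listed alphabetically: ethyl, iodo, methyl.
Assembling the pieces gives 8-ethyl-5-iodo-4-methyldodecanal.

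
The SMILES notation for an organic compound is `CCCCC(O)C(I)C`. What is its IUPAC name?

2-iodoheptan-3-ol

The longest chain bearing the –OH group is 7 carbons long (heptane).
The highest-priority functional group is an alcohol (–OH), so the name ends in -ol.
The numbering direction is chosen so that numbering from this end puts the hydroxyl group at C-3 rather than C-5.
That gives the hydroxyl at C-3; an iodo group at C-2.
Assembling the pieces gives 2-iodoheptan-3-ol.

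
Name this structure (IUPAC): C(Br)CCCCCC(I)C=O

8-bromo-2-iodooctanal

Counting along the main chain through the –CHO group gives 8 carbons: the parent is octane.
An aldehyde (terminal –CHO) is the principal characteristic group, giving the suffix -al.
Number the chain so that the aldehyde carbon is C-1 by definition.
With this numbering: a bromo group at C-8; an iodo group at C-2.
Prefixes are listed alphabetically: bromo, iodo.
Putting it together: 8-bromo-2-iodooctanal.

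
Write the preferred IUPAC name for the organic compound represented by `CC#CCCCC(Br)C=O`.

The longest carbon chain that includes the –CHO group and the multiple bond has 8 carbons, so the parent hydride is octane.
An aldehyde (terminal –CHO) is the principal characteristic group, giving the suffix -al.
There is one C≡C triple bond, indicated by the ending -yne.
Choose the numbering such that the aldehyde carbon is C-1 by definition.
This places the triple bond between C-6 and C-7; a bromo group at C-2.
The name is 2-bromooct-6-ynal.

2-bromooct-6-ynal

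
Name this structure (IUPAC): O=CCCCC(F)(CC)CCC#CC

5-ethyl-5-fluorodec-8-ynal

The longest carbon chain that includes the –CHO group and the multiple bond has 10 carbons, so the parent hydride is decane.
An aldehyde (terminal –CHO) is the principal characteristic group, giving the suffix -al.
The chain contains a C≡C triple bond, so the unsaturation ending is -yne.
Number the chain so that the aldehyde carbon is C-1 by definition.
This places the triple bond between C-8 and C-9; an ethyl group at C-5; a fluoro group at C-5.
Substituent prefixes are cited in alphabetical order (multiplying prefixes like di-/tri- are ignored for ordering).
Putting it together: 5-ethyl-5-fluorodec-8-ynal.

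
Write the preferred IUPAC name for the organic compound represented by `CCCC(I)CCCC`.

4-iodooctane

The parent chain contains 8 carbons (octane).
The numbering direction is chosen so that the substituent locant set {4} is lower than {5} at the first point of difference.
That gives an iodo group at C-4.
Putting it together: 4-iodooctane.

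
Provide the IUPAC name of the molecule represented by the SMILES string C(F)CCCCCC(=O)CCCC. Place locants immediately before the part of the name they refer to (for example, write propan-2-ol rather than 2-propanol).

The longest chain bearing the carbonyl is 11 carbons long (undecane).
A ketone (C=O on an internal carbon) is the principal characteristic group, giving the suffix -one.
Number the chain so that numbering from this end puts the carbonyl group at C-5 rather than C-7.
With this numbering: the carbonyl at C-5; a fluoro group at C-11.
Assembling the pieces gives 11-fluoroundecan-5-one.

11-fluoroundecan-5-one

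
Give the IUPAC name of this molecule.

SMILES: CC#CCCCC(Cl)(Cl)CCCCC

7,7-dichlorododec-2-yne

The longest chain bearing the multiple bond is 12 carbons long (dodecane).
There is one C≡C triple bond, indicated by the ending -yne.
The numbering direction is chosen so that numbering from this end puts the triple bond at C-2 rather than C-10.
This places the triple bond between C-2 and C-3; two chloro groups at C-7.
The name is 7,7-dichlorododec-2-yne.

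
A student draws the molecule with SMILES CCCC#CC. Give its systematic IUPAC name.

hex-2-yne

The longest carbon chain that includes the multiple bond has 6 carbons, so the parent hydride is hexane.
There is one C≡C triple bond, indicated by the ending -yne.
The numbering direction is chosen so that numbering from this end puts the triple bond at C-2 rather than C-4.
With this numbering: the triple bond between C-2 and C-3.
The name is hex-2-yne.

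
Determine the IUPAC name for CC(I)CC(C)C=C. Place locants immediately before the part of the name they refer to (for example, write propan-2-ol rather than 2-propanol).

5-iodo-3-methylhex-1-ene

The longest carbon chain that includes the multiple bond has 6 carbons, so the parent hydride is hexane.
The chain contains a C=C double bond, so the unsaturation ending is -ene.
Choose the numbering such that numbering from this end puts the double bond at C-1 rather than C-5.
With this numbering: the double bond between C-1 and C-2; an iodo group at C-5; a methyl group at C-3.
The substituents are ordered alphabetically, ignoring any di-/tri- multipliers.
Putting it together: 5-iodo-3-methylhex-1-ene.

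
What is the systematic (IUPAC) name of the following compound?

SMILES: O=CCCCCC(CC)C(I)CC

6-ethyl-7-iodononanal

Counting along the main chain through the –CHO group gives 9 carbons: the parent is nonane.
The highest-priority functional group is an aldehyde (terminal –CHO), so the name ends in -al.
Choose the numbering such that the aldehyde carbon is C-1 by definition.
That gives an ethyl group at C-6; an iodo group at C-7.
The substituents are ordered alphabetically, ignoring any di-/tri- multipliers.
Putting it together: 6-ethyl-7-iodononanal.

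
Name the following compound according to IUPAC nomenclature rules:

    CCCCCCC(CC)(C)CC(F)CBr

1-bromo-4-ethyl-2-fluoro-4-methyldecane

The parent chain contains 10 carbons (decane).
Number the chain so that the substituent locant set {1,2,4,4} is lower than {7,7,9,10} at the first point of difference.
This places a bromo group at C-1; an ethyl group at C-4; a fluoro group at C-2; a methyl group at C-4.
Prefixes are listed alphabetically: bromo, ethyl, fluoro, methyl.
Assembling the pieces gives 1-bromo-4-ethyl-2-fluoro-4-methyldecane.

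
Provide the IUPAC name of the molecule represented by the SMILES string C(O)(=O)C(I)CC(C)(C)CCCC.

The longest chain bearing the –COOH group is 8 carbons long (octane).
The principal characteristic group is a carboxylic acid (terminal –COOH), named with the suffix -oic acid.
Number the chain so that the carboxylic acid carbon is C-1 by definition.
With this numbering: an iodo group at C-2; two methyl groups at C-4.
Prefixes are listed alphabetically: iodo, methyl.
Putting it together: 2-iodo-4,4-dimethyloctanoic acid.

2-iodo-4,4-dimethyloctanoic acid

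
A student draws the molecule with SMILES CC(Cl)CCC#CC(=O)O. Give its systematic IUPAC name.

The longest chain bearing the –COOH group and the multiple bond is 7 carbons long (heptane).
A carboxylic acid (terminal –COOH) is the principal characteristic group, giving the suffix -oic acid.
A C≡C triple bond in the chain gives the infix -yne-.
Choose the numbering such that the carboxylic acid carbon is C-1 by definition.
With this numbering: the triple bond between C-2 and C-3; a chloro group at C-6.
Assembling the pieces gives 6-chlorohept-2-ynoic acid.

6-chlorohept-2-ynoic acid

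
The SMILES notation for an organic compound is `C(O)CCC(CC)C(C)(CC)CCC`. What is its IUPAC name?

Counting along the main chain through the –OH group gives 8 carbons: the parent is octane.
An alcohol (–OH) is the principal characteristic group, giving the suffix -ol.
Choose the numbering such that numbering from this end puts the hydroxyl group at C-1 rather than C-8.
With this numbering: the hydroxyl at C-1; ethyl groups at C-4 and C-5; a methyl group at C-5.
Substituent prefixes are cited in alphabetical order (multiplying prefixes like di-/tri- are ignored for ordering).
Putting it together: 4,5-diethyl-5-methyloctan-1-ol.

4,5-diethyl-5-methyloctan-1-ol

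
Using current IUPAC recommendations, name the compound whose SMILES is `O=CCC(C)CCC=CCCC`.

The longest carbon chain that includes the –CHO group and the multiple bond has 10 carbons, so the parent hydride is decane.
An aldehyde (terminal –CHO) is the principal characteristic group, giving the suffix -al.
The chain contains a C=C double bond, so the unsaturation ending is -ene.
Number the chain so that the aldehyde carbon is C-1 by definition.
This places the double bond between C-6 and C-7; a methyl group at C-3.
The name is 3-methyldec-6-enal.

3-methyldec-6-enal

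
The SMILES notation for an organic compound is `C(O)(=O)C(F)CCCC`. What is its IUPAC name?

2-fluorohexanoic acid

The longest carbon chain that includes the –COOH group has 6 carbons, so the parent hydride is hexane.
The highest-priority functional group is a carboxylic acid (terminal –COOH), so the name ends in -oic acid.
The numbering direction is chosen so that the carboxylic acid carbon is C-1 by definition.
That gives a fluoro group at C-2.
Assembling the pieces gives 2-fluorohexanoic acid.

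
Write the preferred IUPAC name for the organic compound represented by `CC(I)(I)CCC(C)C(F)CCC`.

6-fluoro-2,2-diiodo-5-methylnonane

The longest continuous carbon chain has 9 atoms, so the parent hydride is nonane.
The numbering direction is chosen so that the substituent locant set {2,2,5,6} is lower than {4,5,8,8} at the first point of difference.
This places a fluoro group at C-6; two iodo groups at C-2; a methyl group at C-5.
The substituents are ordered alphabetically, ignoring any di-/tri- multipliers.
Putting it together: 6-fluoro-2,2-diiodo-5-methylnonane.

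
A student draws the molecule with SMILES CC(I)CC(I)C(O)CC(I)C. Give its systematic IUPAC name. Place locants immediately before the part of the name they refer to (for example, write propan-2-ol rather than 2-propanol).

2,5,7-triiodooctan-4-ol

The longest chain bearing the –OH group is 8 carbons long (octane).
An alcohol (–OH) is the principal characteristic group, giving the suffix -ol.
Number the chain so that numbering from this end puts the hydroxyl group at C-4 rather than C-5.
This places the hydroxyl at C-4; iodo groups at C-2 and C-5 and C-7.
Assembling the pieces gives 2,5,7-triiodooctan-4-ol.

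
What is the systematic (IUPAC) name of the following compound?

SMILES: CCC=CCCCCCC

Counting along the main chain through the multiple bond gives 10 carbons: the parent is decane.
The chain contains a C=C double bond, so the unsaturation ending is -ene.
Choose the numbering such that numbering from this end puts the double bond at C-3 rather than C-7.
That gives the double bond between C-3 and C-4.
The name is dec-3-ene.

dec-3-ene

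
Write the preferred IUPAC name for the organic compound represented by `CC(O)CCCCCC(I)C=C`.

The longest carbon chain that includes the –OH group and the multiple bond has 10 carbons, so the parent hydride is decane.
The principal characteristic group is an alcohol (–OH), named with the suffix -ol.
There is one C=C double bond, indicated by the ending -ene.
Choose the numbering such that numbering from this end puts the hydroxyl group at C-2 rather than C-9.
This places the hydroxyl at C-2; the double bond between C-9 and C-10; an iodo group at C-8.
Putting it together: 8-iododec-9-en-2-ol.

8-iododec-9-en-2-ol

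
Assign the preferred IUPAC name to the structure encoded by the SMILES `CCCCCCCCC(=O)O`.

nonanoic acid

Counting along the main chain through the –COOH group gives 9 carbons: the parent is nonane.
A carboxylic acid (terminal –COOH) is the principal characteristic group, giving the suffix -oic acid.
The numbering direction is chosen so that the carboxylic acid carbon is C-1 by definition.
Putting it together: nonanoic acid.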